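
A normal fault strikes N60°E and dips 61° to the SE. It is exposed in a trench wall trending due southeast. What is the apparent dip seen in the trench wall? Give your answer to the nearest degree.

Angle between strike (N60°E) and section (due southeast): β = 75°.
tan(apparent dip) = tan 61° · sin 75° = 1.7426
apparent dip = arctan 1.7426 = 60.15°

60°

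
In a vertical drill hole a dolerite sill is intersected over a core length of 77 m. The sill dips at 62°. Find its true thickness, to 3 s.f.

36.1 m

True thickness t = h · cos(dip) = 77 × cos 62°
t = 77 × 0.4695 = 36.149 m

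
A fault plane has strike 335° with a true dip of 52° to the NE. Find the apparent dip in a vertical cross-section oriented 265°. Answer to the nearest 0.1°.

50.3°

The section lies 70° from the strike.
tan(apparent dip) = tan 52° · sin 70° = 1.2028
α = arctan(1.2028) = 50.26°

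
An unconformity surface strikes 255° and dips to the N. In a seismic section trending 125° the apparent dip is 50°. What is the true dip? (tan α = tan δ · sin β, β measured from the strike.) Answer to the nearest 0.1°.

57.3°

β = acute angle between strike 255° and section 125° = 50°.
tan(true dip) = tan 50° / sin 50° = 1.5557
true dip = arctan 1.5557 = 57.27°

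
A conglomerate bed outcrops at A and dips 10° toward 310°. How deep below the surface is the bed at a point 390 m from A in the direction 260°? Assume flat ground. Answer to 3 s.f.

The hole lies 50° from the dip direction, so the down-dip offset is 390 × cos 50° = 250.69 m.
Depth = down-dip offset × tan(dip) = 250.69 × tan 10° = 250.69 × 0.1763
Depth = 44.20 m

44.2 m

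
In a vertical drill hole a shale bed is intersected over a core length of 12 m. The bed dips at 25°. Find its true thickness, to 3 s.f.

True thickness t = h · cos(dip) = 12 × cos 25°
t = 12 × 0.9063 = 10.876 m

10.9 m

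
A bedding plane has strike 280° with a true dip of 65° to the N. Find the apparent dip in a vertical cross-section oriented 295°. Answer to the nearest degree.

The strike is 280° and the section trends 295°; the acute angle between them is β = 15°.
tan α = tan 65° × sin 15° = 2.1445 × 0.2588 = 0.5550
α = arctan(0.5550) = 29.03°

29°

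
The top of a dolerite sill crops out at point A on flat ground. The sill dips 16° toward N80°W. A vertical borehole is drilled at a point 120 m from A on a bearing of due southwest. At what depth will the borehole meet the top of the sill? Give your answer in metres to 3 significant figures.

The hole lies 55° from the dip direction, so the down-dip offset is 120 × cos 55° = 68.83 m.
Depth = down-dip offset × tan(dip) = 68.83 × tan 16° = 68.83 × 0.2867
Depth = 19.74 m

19.7 m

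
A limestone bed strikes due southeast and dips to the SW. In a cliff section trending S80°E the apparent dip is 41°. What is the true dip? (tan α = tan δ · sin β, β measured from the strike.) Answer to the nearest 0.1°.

The section is 35° from the strike.
tan(true dip) = tan 41° / sin 35° = 1.5156
δ = arctan(1.5156) = 56.58°

56.6°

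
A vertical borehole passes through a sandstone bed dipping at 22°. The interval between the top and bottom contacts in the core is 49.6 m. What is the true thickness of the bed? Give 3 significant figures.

True thickness t = h · cos(dip) = 49.6 × cos 22°
t = 49.6 × 0.9272 = 45.988 m

46.0 m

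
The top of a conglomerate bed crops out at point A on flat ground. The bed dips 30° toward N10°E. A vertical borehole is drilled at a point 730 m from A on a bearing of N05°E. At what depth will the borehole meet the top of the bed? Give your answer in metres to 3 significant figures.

420 m

The hole lies 5° from the dip direction, so the down-dip offset is 730 × cos 5° = 727.22 m.
Depth = down-dip offset × tan(dip) = 727.22 × tan 30° = 727.22 × 0.5774
Depth = 419.86 m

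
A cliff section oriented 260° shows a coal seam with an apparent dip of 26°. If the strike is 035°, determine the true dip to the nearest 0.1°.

34.6°

The section is 45° from the strike.
tan(true dip) = tan 26° / sin 45° = 0.6898
δ = arctan(0.6898) = 34.60°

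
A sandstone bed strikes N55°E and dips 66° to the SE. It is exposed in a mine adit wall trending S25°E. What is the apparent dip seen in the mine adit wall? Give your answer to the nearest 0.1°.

Angle between strike (N55°E) and section (S25°E): β = 80°.
tan α = tan 66° × sin 80° = 2.2460 × 0.9848 = 2.2119
α = arctan(2.2119) = 65.67°

65.7°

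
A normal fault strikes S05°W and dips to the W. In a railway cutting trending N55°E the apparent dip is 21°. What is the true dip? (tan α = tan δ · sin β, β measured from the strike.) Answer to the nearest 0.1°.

β = acute angle between strike S05°W and section N55°E = 50°.
tan(true dip) = tan 21° / sin 50° = 0.5011
true dip = arctan 0.5011 = 26.62°

26.6°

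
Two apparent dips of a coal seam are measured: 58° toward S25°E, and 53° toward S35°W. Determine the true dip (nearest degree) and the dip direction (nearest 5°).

true dip 60°, dip direction 175°

Represent each trace as a vector plunging at its apparent dip toward its trend (east-north-up frame): v₁ = (0.224, -0.480, -0.848), v₂ = (-0.345, -0.493, -0.799).
The plane normal is n = v₁ × v₂ ∝ (0.035, -0.472, 0.276).
tan δ = √(n_x²+n_y²)/n_z = 0.473/0.276, so δ = 59.7°.
Dip direction = atan2(0.035, -0.472) = 176° (azimuth of n's horizontal projection).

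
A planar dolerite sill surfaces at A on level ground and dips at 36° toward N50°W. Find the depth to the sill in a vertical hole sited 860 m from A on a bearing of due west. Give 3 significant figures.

479 m

The hole lies 40° from the dip direction, so the down-dip offset is 860 × cos 40° = 658.80 m.
Depth = down-dip offset × tan(dip) = 658.80 × tan 36° = 658.80 × 0.7265
Depth = 478.64 m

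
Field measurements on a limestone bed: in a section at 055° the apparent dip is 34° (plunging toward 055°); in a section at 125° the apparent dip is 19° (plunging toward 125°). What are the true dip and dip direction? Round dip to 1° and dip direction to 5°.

true dip 34°, dip direction 065°

Each apparent-dip line lies in the plane. As unit vectors (x east, y north, z up), v₁ plunges 34°→055° and v₂ plunges 19°→125°.
The plane normal is n = v₁ × v₂ ∝ (0.458, 0.212, 0.737).
True dip = arccos(n_z / |n|) = arccos(0.8249) = 34.4°.
Dip direction = atan2(0.458, 0.212) = 65° (azimuth of n's horizontal projection).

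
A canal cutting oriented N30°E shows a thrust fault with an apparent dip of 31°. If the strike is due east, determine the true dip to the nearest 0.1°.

34.8°

β = acute angle between strike due east and section N30°E = 60°.
tan(true dip) = tan 31° / sin 60° = 0.6938
δ = arctan(0.6938) = 34.75°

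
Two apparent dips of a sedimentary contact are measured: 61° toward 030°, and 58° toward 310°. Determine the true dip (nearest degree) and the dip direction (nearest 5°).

true dip 66°, dip direction 355°

Represent each trace as a vector plunging at its apparent dip toward its trend (east-north-up frame): v₁ = (0.242, 0.420, -0.875), v₂ = (-0.406, 0.341, -0.848).
n = v₁ × v₂ = (-0.058, 0.561, 0.253) (taken with n_z > 0).
Dip δ = arctan(|n_h|/n_z) = arctan(0.564/0.253) = 65.8°.
The horizontal component of n points toward azimuth atan2(n_x, n_y) = 354°, the dip direction.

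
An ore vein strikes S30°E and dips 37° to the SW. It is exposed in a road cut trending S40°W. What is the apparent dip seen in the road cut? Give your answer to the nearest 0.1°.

35.3°

The strike is S30°E and the section trends S40°W; the acute angle between them is β = 70°.
tan(apparent dip) = tan 37° · sin 70° = 0.7081
α = arctan(0.7081) = 35.30°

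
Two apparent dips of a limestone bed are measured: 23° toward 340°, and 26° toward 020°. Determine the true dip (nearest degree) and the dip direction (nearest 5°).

Represent each trace as a vector plunging at its apparent dip toward its trend (east-north-up frame): v₁ = (-0.315, 0.865, -0.391), v₂ = (0.307, 0.845, -0.438).
The plane normal is n = v₁ × v₂ ∝ (0.049, 0.258, 0.532).
True dip = arccos(n_z / |n|) = arccos(0.8965) = 26.3°.
Dip direction = atan2(0.049, 0.258) = 11° (azimuth of n's horizontal projection).

true dip 26°, dip direction 010°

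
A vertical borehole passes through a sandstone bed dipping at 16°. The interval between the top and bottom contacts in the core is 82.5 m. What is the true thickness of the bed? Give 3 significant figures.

True thickness t = h · cos(dip) = 82.5 × cos 16°
t = 82.5 × 0.9613 = 79.304 m

79.3 m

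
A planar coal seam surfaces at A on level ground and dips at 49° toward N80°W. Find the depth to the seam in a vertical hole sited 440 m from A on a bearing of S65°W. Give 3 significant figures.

The hole lies 35° from the dip direction, so the down-dip offset is 440 × cos 35° = 360.43 m.
Depth = down-dip offset × tan(dip) = 360.43 × tan 49° = 360.43 × 1.1504
Depth = 414.62 m

415 m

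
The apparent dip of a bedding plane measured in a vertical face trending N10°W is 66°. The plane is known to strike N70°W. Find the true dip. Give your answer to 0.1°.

68.9°

The section is 60° from the strike.
tan(true dip) = tan 66° / sin 60° = 2.5935
δ = arctan(2.5935) = 68.91°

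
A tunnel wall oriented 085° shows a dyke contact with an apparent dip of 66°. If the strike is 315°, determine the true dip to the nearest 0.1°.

The section is 50° from the strike.
tan(true dip) = tan 66° / sin 50° = 2.9320
true dip = arctan 2.9320 = 71.17°

71.2°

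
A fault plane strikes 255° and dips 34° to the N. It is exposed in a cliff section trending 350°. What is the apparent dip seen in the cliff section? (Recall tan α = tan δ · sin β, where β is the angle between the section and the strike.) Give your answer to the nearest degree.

The strike is 255° and the section trends 350°; the acute angle between them is β = 85°.
tan α = tan 34° × sin 85° = 0.6745 × 0.9962 = 0.6719
α = arctan(0.6719) = 33.90°

34°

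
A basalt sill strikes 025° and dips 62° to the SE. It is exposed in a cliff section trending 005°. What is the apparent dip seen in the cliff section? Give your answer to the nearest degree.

33°

Angle between strike (025°) and section (005°): β = 20°.
tan(apparent dip) = tan 62° · sin 20° = 0.6432
apparent dip = arctan 0.6432 = 32.75°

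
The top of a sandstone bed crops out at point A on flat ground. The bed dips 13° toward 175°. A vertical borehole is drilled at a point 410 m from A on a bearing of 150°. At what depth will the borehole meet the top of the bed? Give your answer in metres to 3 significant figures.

The hole lies 25° from the dip direction, so the down-dip offset is 410 × cos 25° = 371.59 m.
Depth = down-dip offset × tan(dip) = 371.59 × tan 13° = 371.59 × 0.2309
Depth = 85.79 m

85.8 m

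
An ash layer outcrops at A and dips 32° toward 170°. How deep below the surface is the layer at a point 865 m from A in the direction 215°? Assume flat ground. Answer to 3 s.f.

The hole lies 45° from the dip direction, so the down-dip offset is 865 × cos 45° = 611.65 m.
Depth = down-dip offset × tan(dip) = 611.65 × tan 32° = 611.65 × 0.6249
Depth = 382.20 m

382 m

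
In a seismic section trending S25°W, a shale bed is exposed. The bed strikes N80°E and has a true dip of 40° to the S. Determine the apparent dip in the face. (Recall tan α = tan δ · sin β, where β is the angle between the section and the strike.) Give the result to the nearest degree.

Angle between strike (N80°E) and section (S25°W): β = 55°.
tan(apparent dip) = tan 40° · sin 55° = 0.6874
α = arctan(0.6874) = 34.50°

35°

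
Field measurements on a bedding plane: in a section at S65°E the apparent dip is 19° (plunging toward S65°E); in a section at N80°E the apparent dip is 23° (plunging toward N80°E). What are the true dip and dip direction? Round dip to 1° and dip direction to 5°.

true dip 23°, dip direction 080°

Represent each trace as a vector plunging at its apparent dip toward its trend (east-north-up frame): v₁ = (0.857, -0.400, -0.326), v₂ = (0.907, 0.160, -0.391).
n = v₁ × v₂ = (0.208, 0.040, 0.499) (taken with n_z > 0).
tan δ = √(n_x²+n_y²)/n_z = 0.212/0.499, so δ = 23.0°.
Dip direction = atan2(0.208, 0.040) = 79° (azimuth of n's horizontal projection).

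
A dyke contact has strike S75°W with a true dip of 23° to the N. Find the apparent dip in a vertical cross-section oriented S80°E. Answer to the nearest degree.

Angle between strike (S75°W) and section (S80°E): β = 25°.
tan(apparent dip) = tan 23° · sin 25° = 0.1794
α = arctan(0.1794) = 10.17°

10°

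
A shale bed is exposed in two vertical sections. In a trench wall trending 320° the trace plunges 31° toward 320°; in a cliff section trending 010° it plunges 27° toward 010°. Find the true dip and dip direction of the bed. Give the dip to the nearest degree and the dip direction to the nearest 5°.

Each apparent-dip line lies in the plane. As unit vectors (x east, y north, z up), v₁ plunges 31°→320° and v₂ plunges 27°→010°.
Cross product v₁ × v₂ gives the pole to the plane: n ∝ (-0.154, 0.330, 0.585).
tan δ = √(n_x²+n_y²)/n_z = 0.364/0.585, so δ = 31.9°.
Dip direction = atan2(-0.154, 0.330) = 335° (azimuth of n's horizontal projection).

true dip 32°, dip direction 335°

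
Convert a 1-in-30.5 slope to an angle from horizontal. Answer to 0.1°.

tan θ = 1/30.5 = 0.0328
θ = arctan(0.0328) = 1.88°

1.9°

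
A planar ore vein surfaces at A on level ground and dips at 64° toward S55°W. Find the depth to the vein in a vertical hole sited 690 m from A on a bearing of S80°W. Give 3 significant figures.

The hole lies 25° from the dip direction, so the down-dip offset is 690 × cos 25° = 625.35 m.
Depth = down-dip offset × tan(dip) = 625.35 × tan 64° = 625.35 × 2.0503
Depth = 1282.16 m

1280 m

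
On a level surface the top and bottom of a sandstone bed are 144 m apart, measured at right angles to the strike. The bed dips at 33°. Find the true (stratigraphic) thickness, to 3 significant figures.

78.4 m

True thickness t = w · sin(dip) = 144 × sin 33°
t = 144 × 0.5446 = 78.428 m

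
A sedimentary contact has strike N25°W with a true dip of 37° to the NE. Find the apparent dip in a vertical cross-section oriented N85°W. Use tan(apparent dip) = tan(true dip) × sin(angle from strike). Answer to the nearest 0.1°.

The strike is N25°W and the section trends N85°W; the acute angle between them is β = 60°.
tan(apparent dip) = tan 37° · sin 60° = 0.6526
α = arctan(0.6526) = 33.13°

33.1°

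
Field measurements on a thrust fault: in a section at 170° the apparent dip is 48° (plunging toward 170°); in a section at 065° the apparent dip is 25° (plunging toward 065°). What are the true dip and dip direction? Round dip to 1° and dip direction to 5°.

Represent each trace as a vector plunging at its apparent dip toward its trend (east-north-up frame): v₁ = (0.116, -0.659, -0.743), v₂ = (0.821, 0.383, -0.423).
n = v₁ × v₂ = (0.563, -0.561, 0.586) (taken with n_z > 0).
tan δ = √(n_x²+n_y²)/n_z = 0.795/0.586, so δ = 53.6°.
Dip direction = azimuth of (n_x, n_y) = atan2(0.563, -0.561) = 135°.

true dip 54°, dip direction 135°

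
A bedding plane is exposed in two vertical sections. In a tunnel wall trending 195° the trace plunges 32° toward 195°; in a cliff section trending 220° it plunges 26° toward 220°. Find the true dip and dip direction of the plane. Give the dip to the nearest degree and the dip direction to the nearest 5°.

Represent each trace as a vector plunging at its apparent dip toward its trend (east-north-up frame): v₁ = (-0.219, -0.819, -0.530), v₂ = (-0.578, -0.689, -0.438).
The plane normal is n = v₁ × v₂ ∝ (0.006, -0.210, 0.322).
Dip δ = arctan(|n_h|/n_z) = arctan(0.210/0.322) = 33.1°.
Dip direction = azimuth of (n_x, n_y) = atan2(0.006, -0.210) = 178°.

true dip 33°, dip direction 180°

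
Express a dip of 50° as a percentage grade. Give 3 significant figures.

grade % = 100 × tan 50° = 100 × 1.1918

119%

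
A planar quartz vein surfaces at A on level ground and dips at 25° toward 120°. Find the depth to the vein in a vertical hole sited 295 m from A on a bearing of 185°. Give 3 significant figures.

58.1 m

The hole lies 65° from the dip direction, so the down-dip offset is 295 × cos 65° = 124.67 m.
Depth = down-dip offset × tan(dip) = 124.67 × tan 25° = 124.67 × 0.4663
Depth = 58.14 m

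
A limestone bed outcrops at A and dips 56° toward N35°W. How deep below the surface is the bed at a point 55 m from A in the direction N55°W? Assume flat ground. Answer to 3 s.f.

76.6 m

The hole lies 20° from the dip direction, so the down-dip offset is 55 × cos 20° = 51.68 m.
Depth = down-dip offset × tan(dip) = 51.68 × tan 56° = 51.68 × 1.4826
Depth = 76.62 m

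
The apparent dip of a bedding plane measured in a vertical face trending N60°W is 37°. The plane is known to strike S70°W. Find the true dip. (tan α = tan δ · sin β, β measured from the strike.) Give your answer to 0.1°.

44.5°

The section is 50° from the strike.
tan(true dip) = tan 37° / sin 50° = 0.9837
δ = arctan(0.9837) = 44.53°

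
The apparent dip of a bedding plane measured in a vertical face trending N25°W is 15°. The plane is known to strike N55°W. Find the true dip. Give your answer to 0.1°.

β = acute angle between strike N55°W and section N25°W = 30°.
tan(true dip) = tan 15° / sin 30° = 0.5359
true dip = arctan 0.5359 = 28.19°

28.2°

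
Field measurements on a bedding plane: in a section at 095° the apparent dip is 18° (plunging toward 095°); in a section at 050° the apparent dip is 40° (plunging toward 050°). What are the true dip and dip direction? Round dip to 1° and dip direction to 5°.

Each apparent-dip line lies in the plane. As unit vectors (x east, y north, z up), v₁ plunges 18°→095° and v₂ plunges 40°→050°.
The plane normal is n = v₁ × v₂ ∝ (0.205, 0.428, 0.515).
tan δ = √(n_x²+n_y²)/n_z = 0.474/0.515, so δ = 42.6°.
Dip direction = atan2(0.205, 0.428) = 26° (azimuth of n's horizontal projection).

true dip 43°, dip direction 025°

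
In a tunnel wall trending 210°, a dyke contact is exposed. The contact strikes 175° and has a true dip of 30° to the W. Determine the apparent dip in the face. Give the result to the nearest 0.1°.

18.3°

The section lies 35° from the strike.
tan(apparent dip) = tan 30° · sin 35° = 0.3312
apparent dip = arctan 0.3312 = 18.32°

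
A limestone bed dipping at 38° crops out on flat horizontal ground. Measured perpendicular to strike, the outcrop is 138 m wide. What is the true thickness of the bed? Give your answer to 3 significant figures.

85.0 m

True thickness t = w · sin(dip) = 138 × sin 38°
t = 138 × 0.6157 = 84.961 m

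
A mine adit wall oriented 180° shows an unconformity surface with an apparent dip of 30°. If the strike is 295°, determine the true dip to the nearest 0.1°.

32.5°

The section is 65° from the strike.
tan δ = tan α / sin β = tan 30° / sin 65° = 0.5774 / 0.9063 = 0.6370
true dip = arctan 0.6370 = 32.50°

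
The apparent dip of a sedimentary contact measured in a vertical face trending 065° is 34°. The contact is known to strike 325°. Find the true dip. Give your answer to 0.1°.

β = acute angle between strike 325° and section 065° = 80°.
tan(true dip) = tan 34° / sin 80° = 0.6849
true dip = arctan 0.6849 = 34.41°

34.4°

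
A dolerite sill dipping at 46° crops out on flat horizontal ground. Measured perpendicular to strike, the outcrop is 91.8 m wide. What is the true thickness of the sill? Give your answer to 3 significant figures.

66.0 m

True thickness t = w · sin(dip) = 91.8 × sin 46°
t = 91.8 × 0.7193 = 66.035 m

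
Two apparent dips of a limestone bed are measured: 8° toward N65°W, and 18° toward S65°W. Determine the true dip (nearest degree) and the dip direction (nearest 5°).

true dip 19°, dip direction 230°

The two traces are lines in the plane: v₁ = (sin 295°·cos 8°, cos 295°·cos 8°, −sin 8°), v₂ = (sin 245°·cos 18°, cos 245°·cos 18°, −sin 18°).
The plane normal is n = v₁ × v₂ ∝ (-0.185, -0.157, 0.721).
tan δ = √(n_x²+n_y²)/n_z = 0.243/0.721, so δ = 18.6°.
Dip direction = atan2(-0.185, -0.157) = 230° (azimuth of n's horizontal projection).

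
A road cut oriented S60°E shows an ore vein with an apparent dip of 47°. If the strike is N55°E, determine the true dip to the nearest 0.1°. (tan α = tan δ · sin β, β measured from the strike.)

49.8°

β = acute angle between strike N55°E and section S60°E = 65°.
tan(true dip) = tan 47° / sin 65° = 1.1832
true dip = arctan 1.1832 = 49.80°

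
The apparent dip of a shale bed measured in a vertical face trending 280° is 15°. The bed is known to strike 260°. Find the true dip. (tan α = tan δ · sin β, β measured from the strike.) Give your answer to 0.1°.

38.1°

The section is 20° from the strike.
tan δ = tan α / sin β = tan 15° / sin 20° = 0.2679 / 0.3420 = 0.7834
δ = arctan(0.7834) = 38.08°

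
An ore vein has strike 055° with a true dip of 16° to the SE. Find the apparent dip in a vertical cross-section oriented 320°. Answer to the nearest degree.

16°

Angle between strike (055°) and section (320°): β = 85°.
tan α = tan 16° × sin 85° = 0.2867 × 0.9962 = 0.2857
α = arctan(0.2857) = 15.94°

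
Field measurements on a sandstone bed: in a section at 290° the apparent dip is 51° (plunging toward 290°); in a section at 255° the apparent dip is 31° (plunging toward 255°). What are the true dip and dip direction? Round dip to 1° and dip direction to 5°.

Represent each trace as a vector plunging at its apparent dip toward its trend (east-north-up frame): v₁ = (-0.591, 0.215, -0.777), v₂ = (-0.828, -0.222, -0.515).
Cross product v₁ × v₂ gives the pole to the plane: n ∝ (-0.283, 0.339, 0.309).
Dip δ = arctan(|n_h|/n_z) = arctan(0.442/0.309) = 55.0°.
Dip direction = azimuth of (n_x, n_y) = atan2(-0.283, 0.339) = 320°.

true dip 55°, dip direction 320°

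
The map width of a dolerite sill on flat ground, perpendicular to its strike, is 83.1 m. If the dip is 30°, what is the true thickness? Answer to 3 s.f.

41.5 m

True thickness t = w · sin(dip) = 83.1 × sin 30°
t = 83.1 × 0.5000 = 41.550 m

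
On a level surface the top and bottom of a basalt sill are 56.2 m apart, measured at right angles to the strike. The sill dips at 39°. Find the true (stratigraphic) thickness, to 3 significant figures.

35.4 m

True thickness t = w · sin(dip) = 56.2 × sin 39°
t = 56.2 × 0.6293 = 35.368 m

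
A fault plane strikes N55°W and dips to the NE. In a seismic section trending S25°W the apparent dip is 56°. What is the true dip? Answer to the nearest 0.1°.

β = acute angle between strike N55°W and section S25°W = 80°.
tan(true dip) = tan 56° / sin 80° = 1.5054
true dip = arctan 1.5054 = 56.41°

56.4°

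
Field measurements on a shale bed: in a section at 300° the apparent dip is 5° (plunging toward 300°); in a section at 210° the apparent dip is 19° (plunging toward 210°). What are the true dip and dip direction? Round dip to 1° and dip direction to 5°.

true dip 20°, dip direction 225°

Each apparent-dip line lies in the plane. As unit vectors (x east, y north, z up), v₁ plunges 5°→300° and v₂ plunges 19°→210°.
Cross product v₁ × v₂ gives the pole to the plane: n ∝ (-0.234, -0.240, 0.942).
True dip = arccos(n_z / |n|) = arccos(0.9423) = 19.6°.
Dip direction = azimuth of (n_x, n_y) = atan2(-0.234, -0.240) = 224°.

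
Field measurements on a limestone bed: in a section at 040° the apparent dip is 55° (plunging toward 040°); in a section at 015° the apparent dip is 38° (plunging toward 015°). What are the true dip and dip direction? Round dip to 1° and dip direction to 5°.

Each apparent-dip line lies in the plane. As unit vectors (x east, y north, z up), v₁ plunges 55°→040° and v₂ plunges 38°→015°.
The plane normal is n = v₁ × v₂ ∝ (0.353, 0.060, 0.191).
True dip = arccos(n_z / |n|) = arccos(0.4707) = 61.9°.
The horizontal component of n points toward azimuth atan2(n_x, n_y) = 80°, the dip direction.

true dip 62°, dip direction 080°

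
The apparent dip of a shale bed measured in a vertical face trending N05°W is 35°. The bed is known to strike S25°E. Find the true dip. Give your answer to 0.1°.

β = acute angle between strike S25°E and section N05°W = 20°.
tan(true dip) = tan 35° / sin 20° = 2.0473
true dip = arctan 2.0473 = 63.97°

64.0°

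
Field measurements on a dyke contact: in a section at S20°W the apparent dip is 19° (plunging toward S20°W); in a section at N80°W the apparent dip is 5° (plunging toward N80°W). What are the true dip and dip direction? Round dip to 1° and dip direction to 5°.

The two traces are lines in the plane: v₁ = (sin 200°·cos 19°, cos 200°·cos 19°, −sin 19°), v₂ = (sin 280°·cos 5°, cos 280°·cos 5°, −sin 5°).
The plane normal is n = v₁ × v₂ ∝ (-0.134, -0.291, 0.928).
True dip = arccos(n_z / |n|) = arccos(0.9452) = 19.1°.
Dip direction = azimuth of (n_x, n_y) = atan2(-0.134, -0.291) = 205°.

true dip 19°, dip direction 205°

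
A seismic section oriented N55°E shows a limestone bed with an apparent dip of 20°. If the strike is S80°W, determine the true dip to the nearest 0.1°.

40.7°

β = acute angle between strike S80°W and section N55°E = 25°.
tan(true dip) = tan 20° / sin 25° = 0.8612
δ = arctan(0.8612) = 40.74°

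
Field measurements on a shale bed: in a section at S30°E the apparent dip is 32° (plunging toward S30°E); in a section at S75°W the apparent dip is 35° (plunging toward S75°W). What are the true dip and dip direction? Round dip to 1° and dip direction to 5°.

Represent each trace as a vector plunging at its apparent dip toward its trend (east-north-up frame): v₁ = (0.424, -0.734, -0.530), v₂ = (-0.791, -0.212, -0.574).
The plane normal is n = v₁ × v₂ ∝ (-0.309, -0.663, 0.671).
Dip δ = arctan(|n_h|/n_z) = arctan(0.731/0.671) = 47.4°.
Dip direction = atan2(-0.309, -0.663) = 205° (azimuth of n's horizontal projection).

true dip 47°, dip direction 205°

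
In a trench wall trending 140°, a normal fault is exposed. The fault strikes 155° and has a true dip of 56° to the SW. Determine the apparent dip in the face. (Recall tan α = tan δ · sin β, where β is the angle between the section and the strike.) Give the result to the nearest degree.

The strike is 155° and the section trends 140°; the acute angle between them is β = 15°.
tan(apparent dip) = tan 56° · sin 15° = 0.3837
α = arctan(0.3837) = 20.99°

21°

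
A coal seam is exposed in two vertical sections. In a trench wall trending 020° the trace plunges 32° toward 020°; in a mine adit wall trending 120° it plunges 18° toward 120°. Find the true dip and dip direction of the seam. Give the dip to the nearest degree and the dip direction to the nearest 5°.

Each apparent-dip line lies in the plane. As unit vectors (x east, y north, z up), v₁ plunges 32°→020° and v₂ plunges 18°→120°.
The plane normal is n = v₁ × v₂ ∝ (0.498, 0.347, 0.794).
Dip δ = arctan(|n_h|/n_z) = arctan(0.607/0.794) = 37.4°.
Dip direction = atan2(0.498, 0.347) = 55° (azimuth of n's horizontal projection).

true dip 37°, dip direction 055°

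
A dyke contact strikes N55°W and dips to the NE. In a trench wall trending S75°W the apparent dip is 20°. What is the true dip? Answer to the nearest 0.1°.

25.4°

β = acute angle between strike N55°W and section S75°W = 50°.
tan(true dip) = tan 20° / sin 50° = 0.4751
δ = arctan(0.4751) = 25.41°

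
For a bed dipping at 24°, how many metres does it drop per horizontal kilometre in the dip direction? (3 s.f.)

445 m

drop per km = 1000 × tan 24° = 1000 × 0.4452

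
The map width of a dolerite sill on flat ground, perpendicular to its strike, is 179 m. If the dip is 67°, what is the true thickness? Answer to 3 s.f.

True thickness t = w · sin(dip) = 179 × sin 67°
t = 179 × 0.9205 = 164.770 m

165 m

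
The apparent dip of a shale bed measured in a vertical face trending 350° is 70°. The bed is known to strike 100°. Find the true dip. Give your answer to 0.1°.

β = acute angle between strike 100° and section 350° = 70°.
tan(true dip) = tan 70° / sin 70° = 2.9238
true dip = arctan 2.9238 = 71.12°

71.1°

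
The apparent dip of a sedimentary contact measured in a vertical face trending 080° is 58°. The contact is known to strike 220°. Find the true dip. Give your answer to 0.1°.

β = acute angle between strike 220° and section 080° = 40°.
tan δ = tan α / sin β = tan 58° / sin 40° = 1.6003 / 0.6428 = 2.4897
true dip = arctan 2.4897 = 68.12°

68.1°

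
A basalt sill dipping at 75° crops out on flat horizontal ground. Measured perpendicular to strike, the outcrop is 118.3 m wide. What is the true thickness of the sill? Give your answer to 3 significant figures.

True thickness t = w · sin(dip) = 118.3 × sin 75°
t = 118.3 × 0.9659 = 114.269 m

114 m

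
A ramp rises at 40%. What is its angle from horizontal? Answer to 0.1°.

21.8°

tan θ = 40/100 = 0.4000
θ = arctan(0.4000) = 21.80°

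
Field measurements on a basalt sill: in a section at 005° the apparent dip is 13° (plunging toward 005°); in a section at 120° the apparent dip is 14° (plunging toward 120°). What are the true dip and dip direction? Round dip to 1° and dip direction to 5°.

The two traces are lines in the plane: v₁ = (sin 5°·cos 13°, cos 5°·cos 13°, −sin 13°), v₂ = (sin 120°·cos 14°, cos 120°·cos 14°, −sin 14°).
Cross product v₁ × v₂ gives the pole to the plane: n ∝ (0.344, 0.168, 0.857).
tan δ = √(n_x²+n_y²)/n_z = 0.383/0.857, so δ = 24.1°.
The horizontal component of n points toward azimuth atan2(n_x, n_y) = 64°, the dip direction.

true dip 24°, dip direction 065°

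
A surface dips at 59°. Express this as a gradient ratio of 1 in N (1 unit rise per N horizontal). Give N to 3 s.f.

1 : N means tan θ = 1/N, so N = 1/tan 59° = 1/1.6643

1 in 0.601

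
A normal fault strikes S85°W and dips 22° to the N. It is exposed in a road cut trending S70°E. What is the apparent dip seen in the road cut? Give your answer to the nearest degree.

10°

The strike is S85°W and the section trends S70°E; the acute angle between them is β = 25°.
tan α = tan 22° × sin 25° = 0.4040 × 0.4226 = 0.1707
α = arctan(0.1707) = 9.69°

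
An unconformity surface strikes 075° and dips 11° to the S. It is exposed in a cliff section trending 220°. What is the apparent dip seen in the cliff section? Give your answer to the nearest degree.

6°

The strike is 075° and the section trends 220°; the acute angle between them is β = 35°.
tan(apparent dip) = tan 11° · sin 35° = 0.1115
apparent dip = arctan 0.1115 = 6.36°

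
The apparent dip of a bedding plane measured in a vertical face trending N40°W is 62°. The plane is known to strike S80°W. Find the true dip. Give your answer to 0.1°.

65.3°

The section is 60° from the strike.
tan(true dip) = tan 62° / sin 60° = 2.1717
true dip = arctan 2.1717 = 65.28°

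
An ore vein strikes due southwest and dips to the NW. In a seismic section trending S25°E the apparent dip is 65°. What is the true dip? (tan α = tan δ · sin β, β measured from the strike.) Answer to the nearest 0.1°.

The section is 70° from the strike.
tan(true dip) = tan 65° / sin 70° = 2.2821
δ = arctan(2.2821) = 66.34°

66.3°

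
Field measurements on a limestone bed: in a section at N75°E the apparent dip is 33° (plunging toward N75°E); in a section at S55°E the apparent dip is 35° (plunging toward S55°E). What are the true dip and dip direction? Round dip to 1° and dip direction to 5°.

true dip 37°, dip direction 105°

Each apparent-dip line lies in the plane. As unit vectors (x east, y north, z up), v₁ plunges 33°→N75°E and v₂ plunges 35°→S55°E.
Cross product v₁ × v₂ gives the pole to the plane: n ∝ (0.380, -0.099, 0.526).
Dip δ = arctan(|n_h|/n_z) = arctan(0.393/0.526) = 36.8°.
Dip direction = azimuth of (n_x, n_y) = atan2(0.380, -0.099) = 105°.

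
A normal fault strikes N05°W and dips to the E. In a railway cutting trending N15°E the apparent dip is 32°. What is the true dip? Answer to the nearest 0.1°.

61.3°

β = acute angle between strike N05°W and section N15°E = 20°.
tan δ = tan α / sin β = tan 32° / sin 20° = 0.6249 / 0.3420 = 1.8270
true dip = arctan 1.8270 = 61.31°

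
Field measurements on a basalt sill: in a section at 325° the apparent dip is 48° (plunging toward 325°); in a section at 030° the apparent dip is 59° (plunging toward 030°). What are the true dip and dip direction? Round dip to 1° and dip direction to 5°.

Each apparent-dip line lies in the plane. As unit vectors (x east, y north, z up), v₁ plunges 48°→325° and v₂ plunges 59°→030°.
The plane normal is n = v₁ × v₂ ∝ (0.138, 0.520, 0.312).
Dip δ = arctan(|n_h|/n_z) = arctan(0.538/0.312) = 59.9°.
Dip direction = azimuth of (n_x, n_y) = atan2(0.138, 0.520) = 15°.

true dip 60°, dip direction 015°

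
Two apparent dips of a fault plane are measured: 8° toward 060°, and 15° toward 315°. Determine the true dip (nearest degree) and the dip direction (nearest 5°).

The two traces are lines in the plane: v₁ = (sin 60°·cos 8°, cos 60°·cos 8°, −sin 8°), v₂ = (sin 315°·cos 15°, cos 315°·cos 15°, −sin 15°).
Cross product v₁ × v₂ gives the pole to the plane: n ∝ (-0.033, 0.317, 0.924).
Dip δ = arctan(|n_h|/n_z) = arctan(0.319/0.924) = 19.0°.
The horizontal component of n points toward azimuth atan2(n_x, n_y) = 354°, the dip direction.

true dip 19°, dip direction 355°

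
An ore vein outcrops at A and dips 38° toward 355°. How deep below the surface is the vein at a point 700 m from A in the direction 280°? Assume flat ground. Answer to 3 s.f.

The hole lies 75° from the dip direction, so the down-dip offset is 700 × cos 75° = 181.17 m.
Depth = down-dip offset × tan(dip) = 181.17 × tan 38° = 181.17 × 0.7813
Depth = 141.55 m

142 m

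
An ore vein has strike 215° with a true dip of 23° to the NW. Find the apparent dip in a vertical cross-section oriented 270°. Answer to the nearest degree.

The section lies 55° from the strike.
tan(apparent dip) = tan 23° · sin 55° = 0.3477
α = arctan(0.3477) = 19.17°

19°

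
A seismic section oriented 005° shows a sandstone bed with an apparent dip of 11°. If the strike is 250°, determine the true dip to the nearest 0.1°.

The section is 65° from the strike.
tan δ = tan α / sin β = tan 11° / sin 65° = 0.1944 / 0.9063 = 0.2145
δ = arctan(0.2145) = 12.11°

12.1°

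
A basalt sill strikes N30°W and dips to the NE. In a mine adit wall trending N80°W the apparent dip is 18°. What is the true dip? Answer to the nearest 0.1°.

The section is 50° from the strike.
tan(true dip) = tan 18° / sin 50° = 0.4242
δ = arctan(0.4242) = 22.98°

23.0°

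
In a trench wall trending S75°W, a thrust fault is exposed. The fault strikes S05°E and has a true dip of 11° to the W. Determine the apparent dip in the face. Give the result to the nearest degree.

11°

Angle between strike (S05°E) and section (S75°W): β = 80°.
tan(apparent dip) = tan 11° · sin 80° = 0.1914
apparent dip = arctan 0.1914 = 10.84°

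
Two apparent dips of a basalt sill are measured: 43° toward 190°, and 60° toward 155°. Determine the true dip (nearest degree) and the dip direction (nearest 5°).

true dip 63°, dip direction 130°

The two traces are lines in the plane: v₁ = (sin 190°·cos 43°, cos 190°·cos 43°, −sin 43°), v₂ = (sin 155°·cos 60°, cos 155°·cos 60°, −sin 60°).
The plane normal is n = v₁ × v₂ ∝ (0.315, -0.254, 0.210).
tan δ = √(n_x²+n_y²)/n_z = 0.404/0.210, so δ = 62.6°.
Dip direction = atan2(0.315, -0.254) = 129° (azimuth of n's horizontal projection).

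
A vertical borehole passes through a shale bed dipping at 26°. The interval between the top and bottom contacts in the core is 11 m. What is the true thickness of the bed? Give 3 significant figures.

9.89 m

True thickness t = h · cos(dip) = 11 × cos 26°
t = 11 × 0.8988 = 9.887 m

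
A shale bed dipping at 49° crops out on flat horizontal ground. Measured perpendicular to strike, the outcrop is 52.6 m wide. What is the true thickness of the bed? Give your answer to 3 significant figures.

True thickness t = w · sin(dip) = 52.6 × sin 49°
t = 52.6 × 0.7547 = 39.698 m

39.7 m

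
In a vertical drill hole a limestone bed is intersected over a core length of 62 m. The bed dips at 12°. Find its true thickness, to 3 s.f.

60.6 m

True thickness t = h · cos(dip) = 62 × cos 12°
t = 62 × 0.9781 = 60.645 m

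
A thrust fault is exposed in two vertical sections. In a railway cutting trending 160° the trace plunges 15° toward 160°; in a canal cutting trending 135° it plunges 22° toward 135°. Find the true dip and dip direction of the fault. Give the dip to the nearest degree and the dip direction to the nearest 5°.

true dip 25°, dip direction 105°

The two traces are lines in the plane: v₁ = (sin 160°·cos 15°, cos 160°·cos 15°, −sin 15°), v₂ = (sin 135°·cos 22°, cos 135°·cos 22°, −sin 22°).
Cross product v₁ × v₂ gives the pole to the plane: n ∝ (0.170, -0.046, 0.378).
Dip δ = arctan(|n_h|/n_z) = arctan(0.176/0.378) = 25.0°.
Dip direction = azimuth of (n_x, n_y) = atan2(0.170, -0.046) = 105°.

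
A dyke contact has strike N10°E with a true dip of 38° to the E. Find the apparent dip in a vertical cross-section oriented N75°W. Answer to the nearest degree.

38°

The section lies 85° from the strike.
tan α = tan 38° × sin 85° = 0.7813 × 0.9962 = 0.7783
α = arctan(0.7783) = 37.89°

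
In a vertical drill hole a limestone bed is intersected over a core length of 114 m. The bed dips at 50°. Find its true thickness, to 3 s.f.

73.3 m

True thickness t = h · cos(dip) = 114 × cos 50°
t = 114 × 0.6428 = 73.278 m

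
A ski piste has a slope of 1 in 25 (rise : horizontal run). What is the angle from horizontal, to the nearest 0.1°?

2.3°

tan θ = 1/25 = 0.0400
θ = arctan(0.0400) = 2.29°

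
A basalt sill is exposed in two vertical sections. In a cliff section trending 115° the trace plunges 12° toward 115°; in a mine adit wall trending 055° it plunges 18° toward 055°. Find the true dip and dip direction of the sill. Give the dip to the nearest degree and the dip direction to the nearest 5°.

true dip 18°, dip direction 065°

The two traces are lines in the plane: v₁ = (sin 115°·cos 12°, cos 115°·cos 12°, −sin 12°), v₂ = (sin 55°·cos 18°, cos 55°·cos 18°, −sin 18°).
Cross product v₁ × v₂ gives the pole to the plane: n ∝ (0.241, 0.112, 0.806).
tan δ = √(n_x²+n_y²)/n_z = 0.266/0.806, so δ = 18.3°.
The horizontal component of n points toward azimuth atan2(n_x, n_y) = 65°, the dip direction.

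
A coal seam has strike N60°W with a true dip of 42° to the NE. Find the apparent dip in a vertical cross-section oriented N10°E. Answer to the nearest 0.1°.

40.2°

The strike is N60°W and the section trends N10°E; the acute angle between them is β = 70°.
tan α = tan 42° × sin 70° = 0.9004 × 0.9397 = 0.8461
α = arctan(0.8461) = 40.23°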